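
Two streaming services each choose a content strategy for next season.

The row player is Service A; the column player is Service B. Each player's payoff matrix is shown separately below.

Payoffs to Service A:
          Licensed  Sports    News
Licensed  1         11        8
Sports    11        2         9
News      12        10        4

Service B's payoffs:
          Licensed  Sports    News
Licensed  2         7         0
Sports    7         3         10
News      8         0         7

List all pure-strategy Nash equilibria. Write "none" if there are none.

The pure Nash equilibria are (Licensed, Sports) and (Sports, News) and (News, Licensed).

For each strategy profile, look for a profitable unilateral deviation.
(Licensed, Licensed): Service A can switch to Sports (1 → 11). Not NE.
(Licensed, Sports): Service A gets 11, best alternative 10; Service B gets 7, best alternative 2. No profitable deviation — NE.
(Licensed, News): Service A can switch to Sports (8 → 9). Not NE.
(Sports, Licensed): Service A can switch to News (11 → 12). Not NE.
(Sports, Sports): Service A can switch to Licensed (2 → 11). Not NE.
(Sports, News): Service A gets 9, best alternative 8; Service B gets 10, best alternative 7. No profitable deviation — NE.
(News, Licensed): Service A gets 12, best alternative 11; Service B gets 8, best alternative 7. No profitable deviation — NE.
(News, Sports): Service A can switch to Licensed (10 → 11). Not NE.
(News, News): Service A can switch to Licensed (4 → 8). Not NE.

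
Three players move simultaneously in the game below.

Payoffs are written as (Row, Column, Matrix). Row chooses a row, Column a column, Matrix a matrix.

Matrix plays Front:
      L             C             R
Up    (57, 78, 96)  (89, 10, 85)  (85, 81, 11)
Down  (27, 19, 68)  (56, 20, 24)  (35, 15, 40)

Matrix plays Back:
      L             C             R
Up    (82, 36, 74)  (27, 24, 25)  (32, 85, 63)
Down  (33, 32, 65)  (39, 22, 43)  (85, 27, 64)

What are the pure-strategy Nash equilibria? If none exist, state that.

This game has no pure Nash equilibrium.

Row against (L, Front): payoffs 57, 27 → best response Up.
Row against (L, Back): payoffs 82, 33 → best response Up.
Row against (C, Front): payoffs 89, 56 → best response Up.
Row against (C, Back): payoffs 27, 39 → best response Down.
Row against (R, Front): payoffs 85, 35 → best response Up.
Row against (R, Back): payoffs 32, 85 → best response Down.
Column against (Up, Front): payoffs 78, 10, 81 → best response R.
Column against (Up, Back): payoffs 36, 24, 85 → best response R.
Column against (Down, Front): payoffs 19, 20, 15 → best response C.
Column against (Down, Back): payoffs 32, 22, 27 → best response L.
Matrix against (Up, L): payoffs 96, 74 → best response Front.
Matrix against (Up, C): payoffs 85, 25 → best response Front.
Matrix against (Up, R): payoffs 11, 63 → best response Back.
Matrix against (Down, L): payoffs 68, 65 → best response Front.
Matrix against (Down, C): payoffs 24, 43 → best response Back.
Matrix against (Down, R): payoffs 40, 64 → best response Back.
No profile is a mutual best response for all players.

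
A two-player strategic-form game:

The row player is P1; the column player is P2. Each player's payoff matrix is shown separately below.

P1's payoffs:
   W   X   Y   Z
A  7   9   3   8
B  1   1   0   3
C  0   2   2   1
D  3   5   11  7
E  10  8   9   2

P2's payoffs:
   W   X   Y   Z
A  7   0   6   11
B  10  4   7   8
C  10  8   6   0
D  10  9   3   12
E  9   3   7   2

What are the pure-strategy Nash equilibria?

The pure Nash equilibria are (A, Z); (E, W).

Check each profile: it is a Nash equilibrium iff no player can strictly gain by switching unilaterally.
(A, W): P1 can switch to E (7 → 10). Not NE.
(A, X): P2 can switch to W (0 → 7). Not NE.
(A, Y): P1 can switch to D (3 → 11). Not NE.
(A, Z): P1 gets 8, best alternative 7; P2 gets 11, best alternative 7. No profitable deviation — NE.
(B, W): P1 can switch to A (1 → 7). Not NE.
(B, X): P1 can switch to A (1 → 9). Not NE.
(B, Y): P1 can switch to A (0 → 3). Not NE.
(B, Z): P1 can switch to A (3 → 8). Not NE.
(C, W): P1 can switch to A (0 → 7). Not NE.
(C, X): P1 can switch to A (2 → 9). Not NE.
(C, Y): P1 can switch to A (2 → 3). Not NE.
(C, Z): P1 can switch to A (1 → 8). Not NE.
(D, W): P1 can switch to A (3 → 7). Not NE.
(E, W): P1 gets 10, best alternative 7; P2 gets 9, best alternative 7. No profitable deviation — NE.
(The remaining 6 profiles each have a profitable deviation by the same check.)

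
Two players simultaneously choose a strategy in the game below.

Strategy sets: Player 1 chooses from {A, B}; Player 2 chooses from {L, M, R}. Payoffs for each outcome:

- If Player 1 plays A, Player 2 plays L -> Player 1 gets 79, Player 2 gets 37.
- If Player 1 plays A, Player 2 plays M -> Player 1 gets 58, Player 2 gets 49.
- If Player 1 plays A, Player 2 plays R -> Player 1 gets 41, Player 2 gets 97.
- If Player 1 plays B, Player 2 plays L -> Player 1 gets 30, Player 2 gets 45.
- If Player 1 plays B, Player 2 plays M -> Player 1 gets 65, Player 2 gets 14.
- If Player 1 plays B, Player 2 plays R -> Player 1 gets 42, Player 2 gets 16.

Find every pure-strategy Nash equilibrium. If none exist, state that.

This game has no pure Nash equilibrium.

Player 1 against L: payoffs 79, 30 → best response A.
Player 1 against M: payoffs 58, 65 → best response B.
Player 1 against R: payoffs 41, 42 → best response B.
Player 2 against A: payoffs 37, 49, 97 → best response R.
Player 2 against B: payoffs 45, 14, 16 → best response L.
No profile is a mutual best response for all players.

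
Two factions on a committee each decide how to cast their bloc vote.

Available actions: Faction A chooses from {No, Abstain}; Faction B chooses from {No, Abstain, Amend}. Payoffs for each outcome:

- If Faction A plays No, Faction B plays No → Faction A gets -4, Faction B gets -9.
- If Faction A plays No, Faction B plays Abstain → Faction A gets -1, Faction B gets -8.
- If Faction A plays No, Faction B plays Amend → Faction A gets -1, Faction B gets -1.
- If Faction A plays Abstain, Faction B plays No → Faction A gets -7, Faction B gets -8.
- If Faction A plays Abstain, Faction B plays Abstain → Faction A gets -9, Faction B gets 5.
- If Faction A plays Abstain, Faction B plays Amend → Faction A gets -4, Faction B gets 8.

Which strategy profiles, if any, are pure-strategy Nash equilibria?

(No, No): Faction B can switch to Abstain (-9 → -8). Not NE.
(No, Abstain): Faction B can switch to Amend (-8 → -1). Not NE.
(No, Amend): Faction A gets -1, best alternative -4; Faction B gets -1, best alternative -8. No profitable deviation — NE.
(Abstain, No): Faction A can switch to No (-7 → -4). Not NE.
(Abstain, Abstain): Faction A can switch to No (-9 → -1). Not NE.
(Abstain, Amend): Faction A can switch to No (-4 → -1). Not NE.

The unique pure-strategy Nash equilibrium is (No, Amend).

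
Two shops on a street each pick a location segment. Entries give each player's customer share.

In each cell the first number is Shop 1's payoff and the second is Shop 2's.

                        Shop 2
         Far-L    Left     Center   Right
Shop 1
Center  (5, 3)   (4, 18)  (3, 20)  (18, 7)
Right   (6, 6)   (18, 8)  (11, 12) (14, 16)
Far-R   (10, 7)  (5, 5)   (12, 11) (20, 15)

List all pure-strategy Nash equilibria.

(Center, Far-L): Shop 1 can switch to Right (5 → 6). Not NE.
(Center, Left): Shop 1 can switch to Right (4 → 18). Not NE.
(Center, Center): Shop 1 can switch to Right (3 → 11). Not NE.
(Center, Right): Shop 1 can switch to Far-R (18 → 20). Not NE.
(Right, Far-L): Shop 1 can switch to Far-R (6 → 10). Not NE.
(Right, Left): Shop 2 can switch to Center (8 → 12). Not NE.
(Right, Center): Shop 1 can switch to Far-R (11 → 12). Not NE.
(Right, Right): Shop 1 can switch to Center (14 → 18). Not NE.
(Far-R, Right): Shop 1 gets 20, best alternative 18; Shop 2 gets 15, best alternative 11. No profitable deviation — NE.
(The remaining 3 profiles each have a profitable deviation by the same check.)

Pure NE: (Far-R, Right)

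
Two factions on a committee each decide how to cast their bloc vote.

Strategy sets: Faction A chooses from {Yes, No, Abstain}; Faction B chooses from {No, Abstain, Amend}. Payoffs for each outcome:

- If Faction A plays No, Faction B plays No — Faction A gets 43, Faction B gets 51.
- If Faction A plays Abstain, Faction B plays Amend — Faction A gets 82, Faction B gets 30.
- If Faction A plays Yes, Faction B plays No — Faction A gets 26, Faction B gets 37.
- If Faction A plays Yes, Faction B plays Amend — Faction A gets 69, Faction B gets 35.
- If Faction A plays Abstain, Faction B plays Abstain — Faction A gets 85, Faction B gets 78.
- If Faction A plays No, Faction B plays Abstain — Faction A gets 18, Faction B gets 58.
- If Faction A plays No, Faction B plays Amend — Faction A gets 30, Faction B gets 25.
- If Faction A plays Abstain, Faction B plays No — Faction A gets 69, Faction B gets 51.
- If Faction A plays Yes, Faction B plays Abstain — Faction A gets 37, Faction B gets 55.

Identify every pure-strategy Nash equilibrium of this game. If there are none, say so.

(Abstain, Abstain)

Faction A against No: payoffs 26, 43, 69 → best response Abstain.
Faction A against Abstain: payoffs 37, 18, 85 → best response Abstain.
Faction A against Amend: payoffs 69, 30, 82 → best response Abstain.
Faction B against Yes: payoffs 37, 55, 35 → best response Abstain.
Faction B against No: payoffs 51, 58, 25 → best response Abstain.
Faction B against Abstain: payoffs 51, 78, 30 → best response Abstain.
Mutual best responses: (Abstain, Abstain).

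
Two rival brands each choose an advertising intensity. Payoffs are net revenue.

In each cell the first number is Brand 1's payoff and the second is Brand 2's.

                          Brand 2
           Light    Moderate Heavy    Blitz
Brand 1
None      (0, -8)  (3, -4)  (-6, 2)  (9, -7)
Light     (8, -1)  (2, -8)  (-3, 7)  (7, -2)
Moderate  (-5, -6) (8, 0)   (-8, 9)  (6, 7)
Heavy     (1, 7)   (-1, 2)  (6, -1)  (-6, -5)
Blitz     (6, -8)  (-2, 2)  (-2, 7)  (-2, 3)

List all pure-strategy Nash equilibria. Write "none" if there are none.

Mark each player's best response to every combination of opponents' strategies; a profile where every player is best-responding is a pure Nash equilibrium.
Brand 1 against Light: payoffs 0, 8, -5, 1, 6 → best response Light.
Brand 1 against Moderate: payoffs 3, 2, 8, -1, -2 → best response Moderate.
Brand 1 against Heavy: payoffs -6, -3, -8, 6, -2 → best response Heavy.
Brand 1 against Blitz: payoffs 9, 7, 6, -6, -2 → best response None.
Brand 2 against None: payoffs -8, -4, 2, -7 → best response Heavy.
Brand 2 against Light: payoffs -1, -8, 7, -2 → best response Heavy.
Brand 2 against Moderate: payoffs -6, 0, 9, 7 → best response Heavy.
Brand 2 against Heavy: payoffs 7, 2, -1, -5 → best response Light.
Brand 2 against Blitz: payoffs -8, 2, 7, 3 → best response Heavy.
No profile is a mutual best response for all players.

none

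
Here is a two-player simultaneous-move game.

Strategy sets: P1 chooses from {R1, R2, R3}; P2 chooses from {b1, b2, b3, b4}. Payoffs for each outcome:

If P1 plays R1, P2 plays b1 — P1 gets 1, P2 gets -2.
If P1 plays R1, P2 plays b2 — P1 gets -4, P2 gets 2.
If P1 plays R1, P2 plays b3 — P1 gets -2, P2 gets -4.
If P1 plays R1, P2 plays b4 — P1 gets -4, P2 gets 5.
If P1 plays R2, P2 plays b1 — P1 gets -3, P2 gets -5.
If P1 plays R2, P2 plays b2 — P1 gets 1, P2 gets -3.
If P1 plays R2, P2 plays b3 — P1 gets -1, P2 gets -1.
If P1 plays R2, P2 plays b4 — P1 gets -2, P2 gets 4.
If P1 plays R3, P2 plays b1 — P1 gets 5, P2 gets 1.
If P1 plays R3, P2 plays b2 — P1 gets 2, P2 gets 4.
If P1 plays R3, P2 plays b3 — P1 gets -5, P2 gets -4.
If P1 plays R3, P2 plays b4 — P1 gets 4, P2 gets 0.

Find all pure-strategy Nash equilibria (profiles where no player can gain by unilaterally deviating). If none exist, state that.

Pure NE: (R3, b2)

(R1, b1): P1 can switch to R3 (1 → 5). Not NE.
(R1, b2): P1 can switch to R2 (-4 → 1). Not NE.
(R1, b3): P1 can switch to R2 (-2 → -1). Not NE.
(R1, b4): P1 can switch to R2 (-4 → -2). Not NE.
(R2, b1): P1 can switch to R1 (-3 → 1). Not NE.
(R2, b2): P1 can switch to R3 (1 → 2). Not NE.
(R2, b3): P2 can switch to b4 (-1 → 4). Not NE.
(R2, b4): P1 can switch to R3 (-2 → 4). Not NE.
(R3, b1): P2 can switch to b2 (1 → 4). Not NE.
(R3, b2): P1 gets 2, best alternative 1; P2 gets 4, best alternative 1. No profitable deviation — NE.
(R3, b3): P1 can switch to R1 (-5 → -2). Not NE.
(R3, b4): P2 can switch to b1 (0 → 1). Not NE.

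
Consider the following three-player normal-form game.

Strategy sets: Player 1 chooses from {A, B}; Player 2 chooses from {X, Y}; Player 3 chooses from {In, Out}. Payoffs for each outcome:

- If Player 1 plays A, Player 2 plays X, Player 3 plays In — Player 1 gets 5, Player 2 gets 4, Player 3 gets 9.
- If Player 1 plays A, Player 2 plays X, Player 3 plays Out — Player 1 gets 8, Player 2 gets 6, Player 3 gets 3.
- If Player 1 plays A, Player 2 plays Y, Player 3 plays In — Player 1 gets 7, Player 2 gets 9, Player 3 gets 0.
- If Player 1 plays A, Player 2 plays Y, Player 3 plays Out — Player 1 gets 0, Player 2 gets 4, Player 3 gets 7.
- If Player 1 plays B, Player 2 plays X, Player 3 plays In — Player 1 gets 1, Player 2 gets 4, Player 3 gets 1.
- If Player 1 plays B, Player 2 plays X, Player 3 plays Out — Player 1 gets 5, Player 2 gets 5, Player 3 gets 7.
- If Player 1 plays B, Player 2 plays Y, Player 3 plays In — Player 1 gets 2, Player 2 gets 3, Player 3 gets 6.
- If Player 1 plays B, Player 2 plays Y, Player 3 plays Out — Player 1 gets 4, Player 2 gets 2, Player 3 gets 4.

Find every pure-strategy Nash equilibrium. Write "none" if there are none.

Player 1 against (X, In): payoffs 5, 1 → best response A.
Player 1 against (X, Out): payoffs 8, 5 → best response A.
Player 1 against (Y, In): payoffs 7, 2 → best response A.
Player 1 against (Y, Out): payoffs 0, 4 → best response B.
Player 2 against (A, In): payoffs 4, 9 → best response Y.
Player 2 against (A, Out): payoffs 6, 4 → best response X.
Player 2 against (B, In): payoffs 4, 3 → best response X.
Player 2 against (B, Out): payoffs 5, 2 → best response X.
Player 3 against (A, X): payoffs 9, 3 → best response In.
Player 3 against (A, Y): payoffs 0, 7 → best response Out.
Player 3 against (B, X): payoffs 1, 7 → best response Out.
Player 3 against (B, Y): payoffs 6, 4 → best response In.
No profile is a mutual best response for all players.

none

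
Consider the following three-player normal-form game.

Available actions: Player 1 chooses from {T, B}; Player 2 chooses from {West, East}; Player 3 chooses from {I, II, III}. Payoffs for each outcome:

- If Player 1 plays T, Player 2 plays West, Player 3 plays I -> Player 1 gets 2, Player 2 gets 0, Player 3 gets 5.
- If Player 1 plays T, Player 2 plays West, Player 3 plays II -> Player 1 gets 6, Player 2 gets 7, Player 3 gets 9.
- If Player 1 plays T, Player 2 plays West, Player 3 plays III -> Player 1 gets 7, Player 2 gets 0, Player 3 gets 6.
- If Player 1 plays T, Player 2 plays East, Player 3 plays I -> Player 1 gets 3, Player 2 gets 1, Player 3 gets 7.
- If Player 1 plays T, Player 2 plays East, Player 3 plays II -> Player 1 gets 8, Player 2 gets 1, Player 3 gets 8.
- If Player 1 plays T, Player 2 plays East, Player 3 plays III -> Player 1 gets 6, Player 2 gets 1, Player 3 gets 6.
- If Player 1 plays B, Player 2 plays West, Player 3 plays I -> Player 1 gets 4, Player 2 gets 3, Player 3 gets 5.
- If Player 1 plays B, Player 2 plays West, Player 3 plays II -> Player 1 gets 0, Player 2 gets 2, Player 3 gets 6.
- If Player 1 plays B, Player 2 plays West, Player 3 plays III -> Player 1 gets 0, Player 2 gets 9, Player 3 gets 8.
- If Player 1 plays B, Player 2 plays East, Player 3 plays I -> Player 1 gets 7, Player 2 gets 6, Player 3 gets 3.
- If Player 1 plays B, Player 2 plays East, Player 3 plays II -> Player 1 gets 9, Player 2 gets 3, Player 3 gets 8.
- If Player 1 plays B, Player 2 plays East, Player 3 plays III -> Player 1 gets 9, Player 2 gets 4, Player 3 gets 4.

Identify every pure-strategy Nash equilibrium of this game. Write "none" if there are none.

Pure-strategy Nash equilibria: (T, West, II); (B, East, II)

(T, West, I): Player 1 can switch to B (2 → 4). Not NE.
(T, West, II): Player 1 gets 6, best alternative 0; Player 2 gets 7, best alternative 1; Player 3 gets 9, best alternative 6. No profitable deviation — NE.
(T, West, III): Player 2 can switch to East (0 → 1). Not NE.
(T, East, I): Player 1 can switch to B (3 → 7). Not NE.
(T, East, II): Player 1 can switch to B (8 → 9). Not NE.
(T, East, III): Player 1 can switch to B (6 → 9). Not NE.
(B, West, I): Player 2 can switch to East (3 → 6). Not NE.
(B, West, II): Player 1 can switch to T (0 → 6). Not NE.
(B, West, III): Player 1 can switch to T (0 → 7). Not NE.
(B, East, I): Player 3 can switch to II (3 → 8). Not NE.
(B, East, II): Player 1 gets 9, best alternative 8; Player 2 gets 3, best alternative 2; Player 3 gets 8, best alternative 4. No profitable deviation — NE.
(B, East, III): Player 2 can switch to West (4 → 9). Not NE.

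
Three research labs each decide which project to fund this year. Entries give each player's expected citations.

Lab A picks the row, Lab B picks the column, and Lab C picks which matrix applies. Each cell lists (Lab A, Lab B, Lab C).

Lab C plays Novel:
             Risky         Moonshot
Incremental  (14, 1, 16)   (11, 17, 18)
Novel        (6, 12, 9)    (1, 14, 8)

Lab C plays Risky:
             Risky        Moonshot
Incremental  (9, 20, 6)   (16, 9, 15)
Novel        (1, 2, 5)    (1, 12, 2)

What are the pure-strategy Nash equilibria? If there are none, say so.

(Incremental, Risky, Novel): Lab B can switch to Moonshot (1 → 17). Not NE.
(Incremental, Risky, Risky): Lab C can switch to Novel (6 → 16). Not NE.
(Incremental, Moonshot, Novel): Lab A gets 11, best alternative 1; Lab B gets 17, best alternative 1; Lab C gets 18, best alternative 15. No profitable deviation — NE.
(Incremental, Moonshot, Risky): Lab B can switch to Risky (9 → 20). Not NE.
(Novel, Risky, Novel): Lab A can switch to Incremental (6 → 14). Not NE.
(Novel, Risky, Risky): Lab A can switch to Incremental (1 → 9). Not NE.
(Novel, Moonshot, Novel): Lab A can switch to Incremental (1 → 11). Not NE.
(The remaining 1 profile has a profitable deviation by the same check.)

Pure NE: (Incremental, Moonshot, Novel)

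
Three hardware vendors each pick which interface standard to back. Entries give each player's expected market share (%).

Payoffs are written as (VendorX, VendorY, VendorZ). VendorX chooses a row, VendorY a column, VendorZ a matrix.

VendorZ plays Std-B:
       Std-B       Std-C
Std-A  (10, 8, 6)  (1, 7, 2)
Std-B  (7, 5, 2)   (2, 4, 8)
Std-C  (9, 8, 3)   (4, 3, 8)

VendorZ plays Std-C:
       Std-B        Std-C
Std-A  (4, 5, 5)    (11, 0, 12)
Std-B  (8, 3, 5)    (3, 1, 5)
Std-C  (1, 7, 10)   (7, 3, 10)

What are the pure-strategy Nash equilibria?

(Std-A, Std-B, Std-B) and (Std-B, Std-B, Std-C)

Mark each player's best response to every combination of opponents' strategies; a profile where every player is best-responding is a pure Nash equilibrium.
VendorX against (Std-B, Std-B): payoffs 10, 7, 9 → best response Std-A.
VendorX against (Std-B, Std-C): payoffs 4, 8, 1 → best response Std-B.
VendorX against (Std-C, Std-B): payoffs 1, 2, 4 → best response Std-C.
VendorX against (Std-C, Std-C): payoffs 11, 3, 7 → best response Std-A.
VendorY against (Std-A, Std-B): payoffs 8, 7 → best response Std-B.
VendorY against (Std-A, Std-C): payoffs 5, 0 → best response Std-B.
VendorY against (Std-B, Std-B): payoffs 5, 4 → best response Std-B.
VendorY against (Std-B, Std-C): payoffs 3, 1 → best response Std-B.
VendorY against (Std-C, Std-B): payoffs 8, 3 → best response Std-B.
VendorY against (Std-C, Std-C): payoffs 7, 3 → best response Std-B.
VendorZ against (Std-A, Std-B): payoffs 6, 5 → best response Std-B.
VendorZ against (Std-A, Std-C): payoffs 2, 12 → best response Std-C.
VendorZ against (Std-B, Std-B): payoffs 2, 5 → best response Std-C.
VendorZ against (Std-B, Std-C): payoffs 8, 5 → best response Std-B.
VendorZ against (Std-C, Std-B): payoffs 3, 10 → best response Std-C.
VendorZ against (Std-C, Std-C): payoffs 8, 10 → best response Std-C.
Mutual best responses: (Std-A, Std-B, Std-B); (Std-B, Std-B, Std-C).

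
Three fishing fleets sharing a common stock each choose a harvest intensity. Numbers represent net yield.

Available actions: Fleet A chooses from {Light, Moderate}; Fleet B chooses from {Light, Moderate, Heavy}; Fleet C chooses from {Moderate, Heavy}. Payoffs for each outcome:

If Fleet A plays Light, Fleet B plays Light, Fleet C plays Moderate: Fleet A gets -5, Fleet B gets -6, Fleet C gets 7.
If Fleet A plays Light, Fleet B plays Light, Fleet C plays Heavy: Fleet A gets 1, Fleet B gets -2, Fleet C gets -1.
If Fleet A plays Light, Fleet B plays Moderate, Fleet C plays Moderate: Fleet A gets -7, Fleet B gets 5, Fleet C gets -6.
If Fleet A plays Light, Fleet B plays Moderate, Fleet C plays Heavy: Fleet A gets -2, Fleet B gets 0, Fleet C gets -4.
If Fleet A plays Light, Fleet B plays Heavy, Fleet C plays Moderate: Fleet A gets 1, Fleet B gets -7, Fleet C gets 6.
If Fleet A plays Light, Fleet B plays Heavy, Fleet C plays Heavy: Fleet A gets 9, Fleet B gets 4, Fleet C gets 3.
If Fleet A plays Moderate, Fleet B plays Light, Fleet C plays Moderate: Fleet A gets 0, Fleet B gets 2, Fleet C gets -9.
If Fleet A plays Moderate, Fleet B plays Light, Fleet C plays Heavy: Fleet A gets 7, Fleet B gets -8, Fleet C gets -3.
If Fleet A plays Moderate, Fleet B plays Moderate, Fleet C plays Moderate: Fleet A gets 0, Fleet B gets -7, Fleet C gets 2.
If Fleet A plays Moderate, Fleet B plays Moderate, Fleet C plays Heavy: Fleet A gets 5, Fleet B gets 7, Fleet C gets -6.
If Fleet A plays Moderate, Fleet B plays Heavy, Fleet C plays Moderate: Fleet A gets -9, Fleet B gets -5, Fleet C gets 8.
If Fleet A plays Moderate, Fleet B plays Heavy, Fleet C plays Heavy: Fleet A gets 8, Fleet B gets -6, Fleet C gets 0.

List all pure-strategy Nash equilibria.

This game has no pure Nash equilibrium.

(Light, Light, Moderate): Fleet A can switch to Moderate (-5 → 0). Not NE.
(Light, Light, Heavy): Fleet A can switch to Moderate (1 → 7). Not NE.
(Light, Moderate, Moderate): Fleet A can switch to Moderate (-7 → 0). Not NE.
(Light, Moderate, Heavy): Fleet A can switch to Moderate (-2 → 5). Not NE.
(Light, Heavy, Moderate): Fleet B can switch to Light (-7 → -6). Not NE.
(Light, Heavy, Heavy): Fleet C can switch to Moderate (3 → 6). Not NE.
(Moderate, Light, Moderate): Fleet C can switch to Heavy (-9 → -3). Not NE.
(Moderate, Light, Heavy): Fleet B can switch to Moderate (-8 → 7). Not NE.
(The remaining 4 profiles each have a profitable deviation by the same check.)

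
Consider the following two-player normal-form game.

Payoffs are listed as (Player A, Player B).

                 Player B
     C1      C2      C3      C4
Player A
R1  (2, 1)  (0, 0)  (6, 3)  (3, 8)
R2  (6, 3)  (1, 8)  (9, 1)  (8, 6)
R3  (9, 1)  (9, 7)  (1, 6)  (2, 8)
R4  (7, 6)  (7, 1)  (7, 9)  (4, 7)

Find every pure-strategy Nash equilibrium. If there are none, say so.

Player A against C1: payoffs 2, 6, 9, 7 → best response R3.
Player A against C2: payoffs 0, 1, 9, 7 → best response R3.
Player A against C3: payoffs 6, 9, 1, 7 → best response R2.
Player A against C4: payoffs 3, 8, 2, 4 → best response R2.
Player B against R1: payoffs 1, 0, 3, 8 → best response C4.
Player B against R2: payoffs 3, 8, 1, 6 → best response C2.
Player B against R3: payoffs 1, 7, 6, 8 → best response C4.
Player B against R4: payoffs 6, 1, 9, 7 → best response C3.
No profile is a mutual best response for all players.

No pure-strategy Nash equilibrium.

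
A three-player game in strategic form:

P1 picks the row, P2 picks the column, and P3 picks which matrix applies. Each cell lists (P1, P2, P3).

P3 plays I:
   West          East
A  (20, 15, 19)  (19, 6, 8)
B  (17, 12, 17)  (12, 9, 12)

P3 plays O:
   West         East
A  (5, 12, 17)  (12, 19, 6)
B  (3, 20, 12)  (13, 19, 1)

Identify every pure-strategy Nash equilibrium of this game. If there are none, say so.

For each player, find the best response to each opponent profile; mutual best responses are the pure NE.
P1 against (West, I): payoffs 20, 17 → best response A.
P1 against (West, O): payoffs 5, 3 → best response A.
P1 against (East, I): payoffs 19, 12 → best response A.
P1 against (East, O): payoffs 12, 13 → best response B.
P2 against (A, I): payoffs 15, 6 → best response West.
P2 against (A, O): payoffs 12, 19 → best response East.
P2 against (B, I): payoffs 12, 9 → best response West.
P2 against (B, O): payoffs 20, 19 → best response West.
P3 against (A, West): payoffs 19, 17 → best response I.
P3 against (A, East): payoffs 8, 6 → best response I.
P3 against (B, West): payoffs 17, 12 → best response I.
P3 against (B, East): payoffs 12, 1 → best response I.
Mutual best responses: (A, West, I).

Pure NE: (A, West, I)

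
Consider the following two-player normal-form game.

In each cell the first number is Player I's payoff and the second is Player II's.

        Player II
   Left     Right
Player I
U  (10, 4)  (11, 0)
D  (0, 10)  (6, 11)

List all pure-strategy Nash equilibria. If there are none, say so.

Player I against Left: payoffs 10, 0 → best response U.
Player I against Right: payoffs 11, 6 → best response U.
Player II against U: payoffs 4, 0 → best response Left.
Player II against D: payoffs 10, 11 → best response Right.
Mutual best responses: (U, Left).

(U, Left)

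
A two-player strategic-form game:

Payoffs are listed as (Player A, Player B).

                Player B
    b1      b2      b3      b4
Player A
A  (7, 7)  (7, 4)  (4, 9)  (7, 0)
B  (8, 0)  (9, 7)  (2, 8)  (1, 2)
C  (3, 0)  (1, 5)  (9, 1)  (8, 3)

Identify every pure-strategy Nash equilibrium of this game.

Mark each player's best response to every combination of opponents' strategies; a profile where every player is best-responding is a pure Nash equilibrium.
Player A against b1: payoffs 7, 8, 3 → best response B.
Player A against b2: payoffs 7, 9, 1 → best response B.
Player A against b3: payoffs 4, 2, 9 → best response C.
Player A against b4: payoffs 7, 1, 8 → best response C.
Player B against A: payoffs 7, 4, 9, 0 → best response b3.
Player B against B: payoffs 0, 7, 8, 2 → best response b3.
Player B against C: payoffs 0, 5, 1, 3 → best response b2.
No profile is a mutual best response for all players.

none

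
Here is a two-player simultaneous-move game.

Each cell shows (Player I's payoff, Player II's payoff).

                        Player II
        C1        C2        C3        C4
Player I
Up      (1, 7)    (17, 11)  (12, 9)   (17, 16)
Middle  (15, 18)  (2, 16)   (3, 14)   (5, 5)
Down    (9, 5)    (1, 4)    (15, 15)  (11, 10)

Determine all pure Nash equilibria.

The pure Nash equilibria are (Up, C4); (Middle, C1); (Down, C3).

Player I against C1: payoffs 1, 15, 9 → best response Middle.
Player I against C2: payoffs 17, 2, 1 → best response Up.
Player I against C3: payoffs 12, 3, 15 → best response Down.
Player I against C4: payoffs 17, 5, 11 → best response Up.
Player II against Up: payoffs 7, 11, 9, 16 → best response C4.
Player II against Middle: payoffs 18, 16, 14, 5 → best response C1.
Player II against Down: payoffs 5, 4, 15, 10 → best response C3.
Mutual best responses: (Up, C4); (Middle, C1); (Down, C3).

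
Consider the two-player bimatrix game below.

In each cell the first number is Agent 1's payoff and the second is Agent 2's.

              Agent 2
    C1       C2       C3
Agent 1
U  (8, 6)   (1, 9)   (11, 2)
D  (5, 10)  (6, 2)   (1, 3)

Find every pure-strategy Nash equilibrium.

(U, C1): Agent 2 can switch to C2 (6 → 9). Not NE.
(U, C2): Agent 1 can switch to D (1 → 6). Not NE.
(U, C3): Agent 2 can switch to C1 (2 → 6). Not NE.
(D, C1): Agent 1 can switch to U (5 → 8). Not NE.
(D, C2): Agent 2 can switch to C1 (2 → 10). Not NE.
(D, C3): Agent 1 can switch to U (1 → 11). Not NE.

There is no pure-strategy Nash equilibrium.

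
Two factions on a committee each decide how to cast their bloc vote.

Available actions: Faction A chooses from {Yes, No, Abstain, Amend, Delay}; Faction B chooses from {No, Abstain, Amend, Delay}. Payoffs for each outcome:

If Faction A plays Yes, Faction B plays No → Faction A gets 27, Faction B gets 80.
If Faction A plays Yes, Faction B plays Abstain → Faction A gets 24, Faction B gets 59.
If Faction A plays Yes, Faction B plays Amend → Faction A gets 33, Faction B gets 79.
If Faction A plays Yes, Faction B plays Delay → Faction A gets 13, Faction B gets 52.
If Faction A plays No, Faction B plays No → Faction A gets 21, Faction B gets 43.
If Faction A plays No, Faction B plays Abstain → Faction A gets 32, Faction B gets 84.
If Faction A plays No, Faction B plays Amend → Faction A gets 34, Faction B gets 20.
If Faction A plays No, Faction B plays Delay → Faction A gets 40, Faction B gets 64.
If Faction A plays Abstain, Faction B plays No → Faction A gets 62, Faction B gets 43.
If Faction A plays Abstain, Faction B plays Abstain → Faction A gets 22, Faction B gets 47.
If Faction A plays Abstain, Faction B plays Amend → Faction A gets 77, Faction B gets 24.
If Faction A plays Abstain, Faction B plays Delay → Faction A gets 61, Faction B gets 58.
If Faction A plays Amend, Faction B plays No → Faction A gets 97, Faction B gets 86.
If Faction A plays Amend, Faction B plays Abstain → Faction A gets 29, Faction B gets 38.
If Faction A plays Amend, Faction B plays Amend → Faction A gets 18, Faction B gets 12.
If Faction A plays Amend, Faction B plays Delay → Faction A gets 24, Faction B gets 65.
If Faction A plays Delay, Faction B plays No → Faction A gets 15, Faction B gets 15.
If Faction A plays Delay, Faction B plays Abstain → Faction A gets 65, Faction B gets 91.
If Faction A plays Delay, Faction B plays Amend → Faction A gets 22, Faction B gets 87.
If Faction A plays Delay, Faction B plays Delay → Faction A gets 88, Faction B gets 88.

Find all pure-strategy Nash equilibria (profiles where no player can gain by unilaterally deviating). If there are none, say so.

(Amend, No), (Delay, Abstain)

(Yes, No): Faction A can switch to Abstain (27 → 62). Not NE.
(Yes, Abstain): Faction A can switch to No (24 → 32). Not NE.
(Yes, Amend): Faction A can switch to No (33 → 34). Not NE.
(Yes, Delay): Faction A can switch to No (13 → 40). Not NE.
(No, No): Faction A can switch to Yes (21 → 27). Not NE.
(No, Abstain): Faction A can switch to Delay (32 → 65). Not NE.
(No, Amend): Faction A can switch to Abstain (34 → 77). Not NE.
(No, Delay): Faction A can switch to Abstain (40 → 61). Not NE.
(Abstain, No): Faction A can switch to Amend (62 → 97). Not NE.
(Abstain, Abstain): Faction A can switch to Yes (22 → 24). Not NE.
(Abstain, Amend): Faction B can switch to No (24 → 43). Not NE.
(Abstain, Delay): Faction A can switch to Delay (61 → 88). Not NE.
(Amend, No): Faction A gets 97, best alternative 62; Faction B gets 86, best alternative 65. No profitable deviation — NE.
(Delay, Abstain): Faction A gets 65, best alternative 32; Faction B gets 91, best alternative 88. No profitable deviation — NE.
(The remaining 6 profiles each have a profitable deviation by the same check.)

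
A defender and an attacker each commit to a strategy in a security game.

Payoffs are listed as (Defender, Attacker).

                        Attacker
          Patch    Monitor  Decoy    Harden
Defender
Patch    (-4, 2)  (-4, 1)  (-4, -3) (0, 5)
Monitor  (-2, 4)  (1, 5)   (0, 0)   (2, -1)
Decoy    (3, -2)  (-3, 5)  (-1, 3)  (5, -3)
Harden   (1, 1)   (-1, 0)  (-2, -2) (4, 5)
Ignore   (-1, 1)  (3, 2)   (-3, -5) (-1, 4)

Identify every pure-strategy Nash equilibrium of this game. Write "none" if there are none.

none

Defender against Patch: payoffs -4, -2, 3, 1, -1 → best response Decoy.
Defender against Monitor: payoffs -4, 1, -3, -1, 3 → best response Ignore.
Defender against Decoy: payoffs -4, 0, -1, -2, -3 → best response Monitor.
Defender against Harden: payoffs 0, 2, 5, 4, -1 → best response Decoy.
Attacker against Patch: payoffs 2, 1, -3, 5 → best response Harden.
Attacker against Monitor: payoffs 4, 5, 0, -1 → best response Monitor.
Attacker against Decoy: payoffs -2, 5, 3, -3 → best response Monitor.
Attacker against Harden: payoffs 1, 0, -2, 5 → best response Harden.
Attacker against Ignore: payoffs 1, 2, -5, 4 → best response Harden.
No profile is a mutual best response for all players.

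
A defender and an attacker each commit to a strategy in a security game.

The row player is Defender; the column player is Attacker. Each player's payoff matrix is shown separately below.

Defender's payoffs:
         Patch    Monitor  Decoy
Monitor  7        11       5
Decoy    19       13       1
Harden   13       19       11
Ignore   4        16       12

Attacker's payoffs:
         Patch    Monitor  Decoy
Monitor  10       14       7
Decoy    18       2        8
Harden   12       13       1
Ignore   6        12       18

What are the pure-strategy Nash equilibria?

(Decoy, Patch) and (Harden, Monitor) and (Ignore, Decoy)

Defender against Patch: payoffs 7, 19, 13, 4 → best response Decoy.
Defender against Monitor: payoffs 11, 13, 19, 16 → best response Harden.
Defender against Decoy: payoffs 5, 1, 11, 12 → best response Ignore.
Attacker against Monitor: payoffs 10, 14, 7 → best response Monitor.
Attacker against Decoy: payoffs 18, 2, 8 → best response Patch.
Attacker against Harden: payoffs 12, 13, 1 → best response Monitor.
Attacker against Ignore: payoffs 6, 12, 18 → best response Decoy.
Mutual best responses: (Decoy, Patch); (Harden, Monitor); (Ignore, Decoy).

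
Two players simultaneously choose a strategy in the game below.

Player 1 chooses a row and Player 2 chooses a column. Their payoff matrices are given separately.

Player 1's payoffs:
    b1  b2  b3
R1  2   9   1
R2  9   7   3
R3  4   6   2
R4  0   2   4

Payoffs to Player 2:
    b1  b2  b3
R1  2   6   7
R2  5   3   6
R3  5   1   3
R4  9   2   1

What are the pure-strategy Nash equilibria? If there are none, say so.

For each player, find the best response to each opponent profile; mutual best responses are the pure NE.
Player 1 against b1: payoffs 2, 9, 4, 0 → best response R2.
Player 1 against b2: payoffs 9, 7, 6, 2 → best response R1.
Player 1 against b3: payoffs 1, 3, 2, 4 → best response R4.
Player 2 against R1: payoffs 2, 6, 7 → best response b3.
Player 2 against R2: payoffs 5, 3, 6 → best response b3.
Player 2 against R3: payoffs 5, 1, 3 → best response b1.
Player 2 against R4: payoffs 9, 2, 1 → best response b1.
No profile is a mutual best response for all players.

No pure-strategy Nash equilibrium.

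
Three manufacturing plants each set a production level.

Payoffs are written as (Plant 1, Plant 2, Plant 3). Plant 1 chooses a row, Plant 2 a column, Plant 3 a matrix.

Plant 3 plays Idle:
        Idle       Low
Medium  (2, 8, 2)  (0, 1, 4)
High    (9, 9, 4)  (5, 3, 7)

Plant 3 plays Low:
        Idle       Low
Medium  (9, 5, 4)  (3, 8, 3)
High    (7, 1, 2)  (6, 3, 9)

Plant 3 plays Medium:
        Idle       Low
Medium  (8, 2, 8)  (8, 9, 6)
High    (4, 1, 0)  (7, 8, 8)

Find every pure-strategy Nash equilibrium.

For each strategy profile, look for a profitable unilateral deviation.
(Medium, Idle, Idle): Plant 1 can switch to High (2 → 9). Not NE.
(Medium, Idle, Low): Plant 2 can switch to Low (5 → 8). Not NE.
(Medium, Idle, Medium): Plant 2 can switch to Low (2 → 9). Not NE.
(Medium, Low, Idle): Plant 1 can switch to High (0 → 5). Not NE.
(Medium, Low, Low): Plant 1 can switch to High (3 → 6). Not NE.
(Medium, Low, Medium): Plant 1 gets 8, best alternative 7; Plant 2 gets 9, best alternative 2; Plant 3 gets 6, best alternative 4. No profitable deviation — NE.
(High, Idle, Idle): Plant 1 gets 9, best alternative 2; Plant 2 gets 9, best alternative 3; Plant 3 gets 4, best alternative 2. No profitable deviation — NE.
(High, Idle, Low): Plant 1 can switch to Medium (7 → 9). Not NE.
(High, Idle, Medium): Plant 1 can switch to Medium (4 → 8). Not NE.
(High, Low, Idle): Plant 2 can switch to Idle (3 → 9). Not NE.
(High, Low, Low): Plant 1 gets 6, best alternative 3; Plant 2 gets 3, best alternative 1; Plant 3 gets 9, best alternative 8. No profitable deviation — NE.
(High, Low, Medium): Plant 1 can switch to Medium (7 → 8). Not NE.

(Medium, Low, Medium), (High, Idle, Idle), (High, Low, Low)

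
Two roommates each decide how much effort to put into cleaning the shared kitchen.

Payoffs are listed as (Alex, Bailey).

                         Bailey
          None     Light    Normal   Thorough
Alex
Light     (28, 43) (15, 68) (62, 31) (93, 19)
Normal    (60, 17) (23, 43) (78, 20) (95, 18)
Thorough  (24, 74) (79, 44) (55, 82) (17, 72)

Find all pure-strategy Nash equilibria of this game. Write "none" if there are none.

(Light, None): Alex can switch to Normal (28 → 60). Not NE.
(Light, Light): Alex can switch to Normal (15 → 23). Not NE.
(Light, Normal): Alex can switch to Normal (62 → 78). Not NE.
(Light, Thorough): Alex can switch to Normal (93 → 95). Not NE.
(Normal, None): Bailey can switch to Light (17 → 43). Not NE.
(Normal, Light): Alex can switch to Thorough (23 → 79). Not NE.
(Normal, Normal): Bailey can switch to Light (20 → 43). Not NE.
(Normal, Thorough): Bailey can switch to Light (18 → 43). Not NE.
(The remaining 4 profiles each have a profitable deviation by the same check.)

No pure-strategy Nash equilibrium.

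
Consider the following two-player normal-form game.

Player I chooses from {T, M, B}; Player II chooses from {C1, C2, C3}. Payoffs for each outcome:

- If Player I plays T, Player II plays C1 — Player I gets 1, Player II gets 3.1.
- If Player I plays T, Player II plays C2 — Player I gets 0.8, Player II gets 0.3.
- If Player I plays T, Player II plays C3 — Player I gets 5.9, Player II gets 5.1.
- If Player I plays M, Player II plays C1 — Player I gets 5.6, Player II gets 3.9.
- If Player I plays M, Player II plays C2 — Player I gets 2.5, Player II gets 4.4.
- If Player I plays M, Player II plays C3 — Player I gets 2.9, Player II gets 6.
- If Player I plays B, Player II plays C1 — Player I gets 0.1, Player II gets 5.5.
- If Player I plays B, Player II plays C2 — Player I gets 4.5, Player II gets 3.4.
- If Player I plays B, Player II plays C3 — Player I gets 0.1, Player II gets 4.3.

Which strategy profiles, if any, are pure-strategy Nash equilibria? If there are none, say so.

The unique pure-strategy Nash equilibrium is (T, C3).

Player I against C1: payoffs 1, 5.6, 0.1 → best response M.
Player I against C2: payoffs 0.8, 2.5, 4.5 → best response B.
Player I against C3: payoffs 5.9, 2.9, 0.1 → best response T.
Player II against T: payoffs 3.1, 0.3, 5.1 → best response C3.
Player II against M: payoffs 3.9, 4.4, 6 → best response C3.
Player II against B: payoffs 5.5, 3.4, 4.3 → best response C1.
Mutual best responses: (T, C3).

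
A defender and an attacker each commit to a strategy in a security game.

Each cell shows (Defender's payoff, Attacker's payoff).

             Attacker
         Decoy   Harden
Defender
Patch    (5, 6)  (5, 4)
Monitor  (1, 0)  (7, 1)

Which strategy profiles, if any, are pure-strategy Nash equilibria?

For each player, find the best response to each opponent profile; mutual best responses are the pure NE.
Defender against Decoy: payoffs 5, 1 → best response Patch.
Defender against Harden: payoffs 5, 7 → best response Monitor.
Attacker against Patch: payoffs 6, 4 → best response Decoy.
Attacker against Monitor: payoffs 0, 1 → best response Harden.
Mutual best responses: (Patch, Decoy); (Monitor, Harden).

(Patch, Decoy), (Monitor, Harden)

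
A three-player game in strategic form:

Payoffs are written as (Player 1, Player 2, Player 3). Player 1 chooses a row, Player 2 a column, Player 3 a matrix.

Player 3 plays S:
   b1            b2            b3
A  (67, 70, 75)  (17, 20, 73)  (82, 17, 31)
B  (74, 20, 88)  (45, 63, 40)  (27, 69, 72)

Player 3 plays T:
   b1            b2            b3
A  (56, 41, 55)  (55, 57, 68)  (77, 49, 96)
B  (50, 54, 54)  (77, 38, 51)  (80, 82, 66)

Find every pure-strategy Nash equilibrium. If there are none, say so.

Player 1 against (b1, S): payoffs 67, 74 → best response B.
Player 1 against (b1, T): payoffs 56, 50 → best response A.
Player 1 against (b2, S): payoffs 17, 45 → best response B.
Player 1 against (b2, T): payoffs 55, 77 → best response B.
Player 1 against (b3, S): payoffs 82, 27 → best response A.
Player 1 against (b3, T): payoffs 77, 80 → best response B.
Player 2 against (A, S): payoffs 70, 20, 17 → best response b1.
Player 2 against (A, T): payoffs 41, 57, 49 → best response b2.
Player 2 against (B, S): payoffs 20, 63, 69 → best response b3.
Player 2 against (B, T): payoffs 54, 38, 82 → best response b3.
Player 3 against (A, b1): payoffs 75, 55 → best response S.
Player 3 against (A, b2): payoffs 73, 68 → best response S.
Player 3 against (A, b3): payoffs 31, 96 → best response T.
Player 3 against (B, b1): payoffs 88, 54 → best response S.
Player 3 against (B, b2): payoffs 40, 51 → best response T.
Player 3 against (B, b3): payoffs 72, 66 → best response S.
No profile is a mutual best response for all players.

This game has no pure Nash equilibrium.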